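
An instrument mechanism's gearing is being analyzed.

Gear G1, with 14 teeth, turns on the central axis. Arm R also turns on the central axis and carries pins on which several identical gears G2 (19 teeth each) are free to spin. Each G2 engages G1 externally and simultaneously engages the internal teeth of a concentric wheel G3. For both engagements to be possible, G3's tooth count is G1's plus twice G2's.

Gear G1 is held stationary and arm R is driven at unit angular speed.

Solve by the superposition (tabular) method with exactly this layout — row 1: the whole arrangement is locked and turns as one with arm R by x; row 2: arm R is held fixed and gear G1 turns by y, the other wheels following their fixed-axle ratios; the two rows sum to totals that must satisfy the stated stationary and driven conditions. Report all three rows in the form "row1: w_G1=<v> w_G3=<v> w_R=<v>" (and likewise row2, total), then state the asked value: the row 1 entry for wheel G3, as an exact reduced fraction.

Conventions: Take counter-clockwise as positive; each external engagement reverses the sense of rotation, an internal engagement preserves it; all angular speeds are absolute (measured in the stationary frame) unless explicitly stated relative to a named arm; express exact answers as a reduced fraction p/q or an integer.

row1: w_G1=1 w_G3=1 w_R=1
row2: w_G1=-1 w_G3=7/26 w_R=0
total: w_G1=0 w_G3=33/26 w_R=1
asked value: 1

planetary set (14T centre, 19T on arm, 52T internal) — Willis relation
superposition row 1 [locked train]: every member turns x
row 2 — arm fixed, fixed-axis ratios: sun y, ring −(14/52)·y, arm 0
boundary: total ω_sun = x + y = 0 and total ω_arm = x = 1  ⇒  y = -1, x = 1
row 2 ring = −(14/52)·(-1) = 7/26
totals (row 1 + row 2): sun 1 + (-1) = 0, ring 1 + 7/26 = 33/26, arm 1 + 0 = 1
asked cell (row1, ring) = 1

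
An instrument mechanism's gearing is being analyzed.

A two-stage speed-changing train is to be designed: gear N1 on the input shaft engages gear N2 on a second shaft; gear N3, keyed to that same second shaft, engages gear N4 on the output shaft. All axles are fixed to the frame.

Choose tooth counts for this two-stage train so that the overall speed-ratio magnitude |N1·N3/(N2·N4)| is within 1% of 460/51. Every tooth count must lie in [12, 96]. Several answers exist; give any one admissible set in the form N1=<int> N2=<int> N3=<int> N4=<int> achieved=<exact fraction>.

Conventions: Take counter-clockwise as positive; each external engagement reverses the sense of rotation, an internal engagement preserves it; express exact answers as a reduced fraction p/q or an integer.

2-stage fixed-axis compound train for ratio 460/51
target = 460/51 in lowest terms: an exact hit needs N1·N3 = k·460 and N2·N4 = k·51 for one integer k, every count in [12, 96]; additionally prefer no 1:1 stage (N1 ≠ N2, N3 ≠ N4)
k = 1…3: no 1:1-free in-range split of k·460 and k·51 into factor pairs; take k = 4
k = 4: N1·N3 = 1840 = 20·92, N2·N4 = 204 = 12·17
achieved = 20·92/(12·17) = 460/51; |achieved − target| = 0 ≤ 23/255 ✓

N1=20 N2=12 N3=92 N4=17 achieved=460/51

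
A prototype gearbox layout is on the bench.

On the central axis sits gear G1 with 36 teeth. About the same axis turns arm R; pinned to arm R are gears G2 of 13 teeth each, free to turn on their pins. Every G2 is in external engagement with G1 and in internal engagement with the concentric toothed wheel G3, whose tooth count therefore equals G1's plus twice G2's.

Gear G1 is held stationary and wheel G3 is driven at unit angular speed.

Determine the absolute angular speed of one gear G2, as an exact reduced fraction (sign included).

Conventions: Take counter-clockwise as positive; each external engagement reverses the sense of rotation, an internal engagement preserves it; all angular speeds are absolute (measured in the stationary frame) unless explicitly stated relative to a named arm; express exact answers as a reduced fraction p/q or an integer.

31/13

recognized (axles ride arm R): planetary set, 36/13/62 teeth
ring teeth: 36 + 2·13 = 62
36(ω_sun−ω_arm) = −62(ω_ring−ω_arm),  ω_sun = 0, ω_ring = 1
36(0−ω_arm) = −62(1−ω_arm)  ⇒  98·ω_arm = 62  ⇒  ω_arm = 31/49
sun–planet mesh: 36·(0−31/49) = −13·(ω_p−ω_arm)  ⇒  ω_p−ω_arm = 1116/637
ω_p = 31/49 + 1116/637 = 31/13
exact speed ratio = 31/13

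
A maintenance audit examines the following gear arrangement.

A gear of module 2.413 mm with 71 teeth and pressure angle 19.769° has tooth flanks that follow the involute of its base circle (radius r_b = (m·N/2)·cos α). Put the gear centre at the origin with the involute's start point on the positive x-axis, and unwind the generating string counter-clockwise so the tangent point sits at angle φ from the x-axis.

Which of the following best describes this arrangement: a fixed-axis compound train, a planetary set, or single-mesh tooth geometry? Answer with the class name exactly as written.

recognized (one wheel, involute flank): single-mesh tooth geometry, m = 2.413, N = 71
classification: single-mesh tooth geometry

single-mesh tooth geometry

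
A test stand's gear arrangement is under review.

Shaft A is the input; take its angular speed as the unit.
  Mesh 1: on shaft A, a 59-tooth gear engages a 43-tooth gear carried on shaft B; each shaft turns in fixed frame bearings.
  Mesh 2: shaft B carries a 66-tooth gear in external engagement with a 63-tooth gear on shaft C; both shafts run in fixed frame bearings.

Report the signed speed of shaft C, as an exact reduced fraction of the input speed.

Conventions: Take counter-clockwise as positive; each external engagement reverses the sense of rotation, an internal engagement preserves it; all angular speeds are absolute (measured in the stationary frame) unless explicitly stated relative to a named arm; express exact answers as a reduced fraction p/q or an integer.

2-mesh fixed-axis compound train (all bearings frame-fixed)
mesh 1 [59T→43T]: |ω|/ω_in = 1×59/43 = 59/43, sense flips to −
mesh 2 [66T→63T]: |ω|/ω_in = (59/43)×66/63 = 1298/903, sense flips to +
signed output speed (× input speed) = 1298/903

1298/903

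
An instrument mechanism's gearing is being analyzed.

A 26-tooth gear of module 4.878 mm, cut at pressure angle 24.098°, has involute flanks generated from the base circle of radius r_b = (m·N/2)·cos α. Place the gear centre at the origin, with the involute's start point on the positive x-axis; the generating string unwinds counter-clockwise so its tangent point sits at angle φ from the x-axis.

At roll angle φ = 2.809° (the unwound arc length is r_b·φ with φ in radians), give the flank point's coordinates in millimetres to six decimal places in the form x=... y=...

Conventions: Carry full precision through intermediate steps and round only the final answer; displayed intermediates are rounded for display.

topology: single-mesh involute geometry — m = 4.878, N = 26
pitch radius r_p = m·N/2 = 4.878·26/2 = 63.414000
base radius r_b = r_p·cos α = 63.414000·cos 24.098° = 57.887370
roll angle φ = 2.809° = 0.04902630 rad
x = r_b·(cos φ + φ·sin φ) = 57.956897
y = r_b·(sin φ − φ·cos φ) = 0.002273

x=57.956897 y=0.002273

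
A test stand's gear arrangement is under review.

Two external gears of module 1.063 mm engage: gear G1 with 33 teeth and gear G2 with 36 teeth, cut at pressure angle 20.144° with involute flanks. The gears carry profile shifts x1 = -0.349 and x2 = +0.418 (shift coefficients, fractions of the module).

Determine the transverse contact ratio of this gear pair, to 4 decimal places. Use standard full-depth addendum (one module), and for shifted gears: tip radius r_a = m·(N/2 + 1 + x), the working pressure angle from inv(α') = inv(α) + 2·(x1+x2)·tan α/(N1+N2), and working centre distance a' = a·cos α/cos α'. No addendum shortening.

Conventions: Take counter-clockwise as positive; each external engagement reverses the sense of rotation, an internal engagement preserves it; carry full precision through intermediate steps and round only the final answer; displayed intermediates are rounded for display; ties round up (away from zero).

recognized (one external pair, fixed centres): single-mesh tooth geometry, m = 1.063, N1 = 33, N2 = 36
base radii: r_b1 = 16.466610, r_b2 = 17.963574
tip radii: r_a1 = 18.231513, r_a2 = 20.641334
inv(α') = inv(20.144°) + 2·(-0.349+0.418)·tan α/(33+36) = 0.01597358  ⇒  α' = 20.45126°
a' = a·cos α / cos α' = 36.6735·cos 20.144°/cos 20.45126° = 36.746313
action lengths: √(r_a1²−r_b1²) = 7.825524, √(r_a2²−r_b2²) = 10.167333
base pitch p_b = π·m·cos α = 3.135235
CR = (7.825524 + 10.167333 − 36.746313·sin 20.45126°)/3.135235 = 1.643676
contact ratio ≈ 1.6437

1.6437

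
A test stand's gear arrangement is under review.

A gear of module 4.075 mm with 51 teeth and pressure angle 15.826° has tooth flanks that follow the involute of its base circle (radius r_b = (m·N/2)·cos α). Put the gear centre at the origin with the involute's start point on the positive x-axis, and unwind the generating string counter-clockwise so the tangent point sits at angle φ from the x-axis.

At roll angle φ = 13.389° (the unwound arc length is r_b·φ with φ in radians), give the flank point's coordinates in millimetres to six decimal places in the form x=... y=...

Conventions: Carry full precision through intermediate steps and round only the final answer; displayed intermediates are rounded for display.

x=102.666123 y=0.422929

single-mesh involute tooth geometry (51T wheel at module 4.075)
pitch radius r_p = m·N/2 = 4.075·51/2 = 103.912500
base radius r_b = r_p·cos α = 103.912500·cos 15.826° = 99.973628
roll angle φ = 13.389° = 0.23368213 rad
x = r_b·(cos φ + φ·sin φ) = 102.666123
y = r_b·(sin φ − φ·cos φ) = 0.422929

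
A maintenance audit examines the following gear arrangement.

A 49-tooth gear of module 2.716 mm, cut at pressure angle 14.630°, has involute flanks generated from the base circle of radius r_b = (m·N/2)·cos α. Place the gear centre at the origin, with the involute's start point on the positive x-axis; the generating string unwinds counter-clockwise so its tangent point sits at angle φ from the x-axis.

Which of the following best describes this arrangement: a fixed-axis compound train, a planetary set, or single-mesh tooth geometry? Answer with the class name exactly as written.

recognized (one wheel, involute flank): single-mesh tooth geometry, m = 2.716, N = 49
classification: single-mesh tooth geometry

single-mesh tooth geometry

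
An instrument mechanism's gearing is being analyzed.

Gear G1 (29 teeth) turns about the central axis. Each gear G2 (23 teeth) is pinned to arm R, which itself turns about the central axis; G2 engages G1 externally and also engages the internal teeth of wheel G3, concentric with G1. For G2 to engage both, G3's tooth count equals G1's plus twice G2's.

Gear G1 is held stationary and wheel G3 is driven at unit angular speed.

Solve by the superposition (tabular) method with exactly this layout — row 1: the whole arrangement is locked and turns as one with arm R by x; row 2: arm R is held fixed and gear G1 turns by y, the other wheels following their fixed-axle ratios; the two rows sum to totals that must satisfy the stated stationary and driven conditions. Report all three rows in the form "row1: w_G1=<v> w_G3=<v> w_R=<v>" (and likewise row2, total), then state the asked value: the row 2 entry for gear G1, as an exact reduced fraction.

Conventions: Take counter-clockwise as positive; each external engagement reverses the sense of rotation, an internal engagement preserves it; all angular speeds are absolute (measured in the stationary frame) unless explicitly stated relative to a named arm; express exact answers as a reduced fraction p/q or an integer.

row1: w_G1=75/104 w_G3=75/104 w_R=75/104
row2: w_G1=-75/104 w_G3=29/104 w_R=0
total: w_G1=0 w_G3=1 w_R=75/104
asked value: -75/104

class = planetary set [G3 = 29+2·23 = 75; Willis about the carrier]
row 1 (train locked, turned with arm): all members turn x
row 2 (arm held, sun turns y): ω_ring = −(29/75)·y, ω_arm = 0
boundary: total ω_sun = x + y = 0 and total ω_ring = x − (29/75)·y = 1  ⇒  y = -75/104, x = 75/104
row 2 ring = −(29/75)·(-75/104) = 29/104
totals (row 1 + row 2): sun 75/104 + (-75/104) = 0, ring 75/104 + 29/104 = 1, arm 75/104 + 0 = 75/104
asked cell (row2, sun) = -75/104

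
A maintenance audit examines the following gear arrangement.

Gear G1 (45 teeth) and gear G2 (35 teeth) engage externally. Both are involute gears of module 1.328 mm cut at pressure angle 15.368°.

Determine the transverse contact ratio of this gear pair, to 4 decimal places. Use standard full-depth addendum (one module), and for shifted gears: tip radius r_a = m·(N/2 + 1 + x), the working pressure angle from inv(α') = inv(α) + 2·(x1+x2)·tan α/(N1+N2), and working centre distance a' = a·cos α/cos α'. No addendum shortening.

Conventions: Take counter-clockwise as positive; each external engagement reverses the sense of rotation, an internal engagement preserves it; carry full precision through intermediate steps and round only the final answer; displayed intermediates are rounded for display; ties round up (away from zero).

single-mesh involute tooth geometry (45T engaging 35T at module 1.328)
base radii: r_b1 = 28.811598, r_b2 = 22.409021
tip radii: r_a1 = 31.208000, r_a2 = 24.568000
no profile shift: α' = α, a' = a
action lengths: √(r_a1²−r_b1²) = 11.992960, √(r_a2²−r_b2²) = 10.070870
base pitch p_b = π·m·cos α = 4.022858
CR = (11.992960 + 10.070870 − 53.120000·sin 15.36800°)/4.022858 = 1.985179
contact ratio ≈ 1.9852

1.9852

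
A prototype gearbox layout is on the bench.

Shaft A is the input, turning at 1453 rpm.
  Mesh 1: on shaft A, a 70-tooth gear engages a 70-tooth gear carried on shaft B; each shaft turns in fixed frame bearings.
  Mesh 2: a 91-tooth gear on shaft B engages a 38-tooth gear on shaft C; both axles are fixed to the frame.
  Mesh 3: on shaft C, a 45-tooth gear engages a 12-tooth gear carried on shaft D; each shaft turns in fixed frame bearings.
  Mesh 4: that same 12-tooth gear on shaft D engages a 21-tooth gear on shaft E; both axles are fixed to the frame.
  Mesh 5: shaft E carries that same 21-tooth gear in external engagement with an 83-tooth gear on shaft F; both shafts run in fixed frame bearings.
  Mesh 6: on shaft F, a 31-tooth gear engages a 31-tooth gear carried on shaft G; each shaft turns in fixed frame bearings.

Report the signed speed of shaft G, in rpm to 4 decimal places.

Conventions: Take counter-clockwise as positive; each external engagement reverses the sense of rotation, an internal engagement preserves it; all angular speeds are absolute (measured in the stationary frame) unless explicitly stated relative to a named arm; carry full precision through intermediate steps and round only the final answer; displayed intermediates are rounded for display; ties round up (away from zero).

6-mesh fixed-axis compound train (all bearings frame-fixed)
mesh 1 [70T→70T]: ω = 1453.0000×70/70 = 1453.0000 rpm, sense flips to −
mesh 2 [91T→38T]: ω = 1453.0000×91/38 = 3479.5526 rpm, sense flips to +
mesh 3 [45T→12T]: ω = 3479.5526×45/12 = 13048.3224 rpm, sense flips to −
mesh 4 [12T→21T]: ω = 13048.3224×12/21 = 7456.1842 rpm, sense flips to +
mesh 5 [21T→83T]: ω = 7456.1842×21/83 = 1886.5044 rpm, sense flips to −
mesh 6 [31T→31T]: ω = 1886.5044×31/31 = 1886.5044 rpm, sense flips to +
signed output speed = +1886.5044 rpm

+1886.5044 rpm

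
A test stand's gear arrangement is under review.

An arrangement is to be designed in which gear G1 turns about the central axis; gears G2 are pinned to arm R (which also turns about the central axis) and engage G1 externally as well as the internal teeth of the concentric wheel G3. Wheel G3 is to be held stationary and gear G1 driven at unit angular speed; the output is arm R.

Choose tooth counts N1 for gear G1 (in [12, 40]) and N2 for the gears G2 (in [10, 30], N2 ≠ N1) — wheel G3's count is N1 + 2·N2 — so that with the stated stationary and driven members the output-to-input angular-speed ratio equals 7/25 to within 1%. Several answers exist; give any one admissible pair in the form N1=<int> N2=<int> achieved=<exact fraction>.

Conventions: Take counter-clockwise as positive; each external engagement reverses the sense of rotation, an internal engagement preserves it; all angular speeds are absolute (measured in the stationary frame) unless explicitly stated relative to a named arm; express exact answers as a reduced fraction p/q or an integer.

N1=14 N2=11 achieved=7/25

planetary set to be sized for 7/25 (Willis relation)
Willis with ω_ring = 0: ω_arm/ω_sun = N1/(N1+N3); set equal to 7/25  ⇒  N3/N1 = 1/(7/25) − 1 = 18/7
N3 = N1 + 2·N2  ⇒  N2/N1 = (N3/N1 − 1)/2 = (18/7 − 1)/2 = 11/14
smallest multiple with N1 ≥ 12 and N2 ≥ 10: k = 1  ⇒  N1 = 1·14 = 14, N2 = 1·11 = 11 (N1 ≤ 40, N2 ≤ 30, N2 ≠ N1 ✓), N3 = 14 + 2·11 = 36
check: N1/(N1+N3) with N1 = 14, N3 = 36 gives 7/25; |achieved − target| = 0 ≤ 7/2500 ✓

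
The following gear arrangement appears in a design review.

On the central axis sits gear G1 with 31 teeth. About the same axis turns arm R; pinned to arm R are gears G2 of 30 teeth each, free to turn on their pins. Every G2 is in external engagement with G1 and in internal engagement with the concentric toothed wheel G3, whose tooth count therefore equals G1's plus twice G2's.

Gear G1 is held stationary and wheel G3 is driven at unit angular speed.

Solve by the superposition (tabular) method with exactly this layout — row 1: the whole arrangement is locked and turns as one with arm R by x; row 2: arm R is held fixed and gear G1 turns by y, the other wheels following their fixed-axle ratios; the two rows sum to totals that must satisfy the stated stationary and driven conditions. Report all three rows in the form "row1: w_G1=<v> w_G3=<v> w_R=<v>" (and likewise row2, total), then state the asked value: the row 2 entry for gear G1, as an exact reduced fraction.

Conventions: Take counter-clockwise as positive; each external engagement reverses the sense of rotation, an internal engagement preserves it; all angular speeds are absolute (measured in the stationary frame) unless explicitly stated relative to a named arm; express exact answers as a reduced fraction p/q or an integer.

row1: w_G1=91/122 w_G3=91/122 w_R=91/122
row2: w_G1=-91/122 w_G3=31/122 w_R=0
total: w_G1=0 w_G3=1 w_R=91/122
asked value: -91/122

topology: planetary set — G1 31T / G2 30T / G3 91T, arm = carrier (Willis)
row 1: whole set turns with the arm by x
row 2 — arm fixed, fixed-axis ratios: sun y, ring −(31/91)·y, arm 0
boundary: total ω_sun = x + y = 0 and total ω_ring = x − (31/91)·y = 1  ⇒  y = -91/122, x = 91/122
row 2 ring = −(31/91)·(-91/122) = 31/122
totals (row 1 + row 2): sun 91/122 + (-91/122) = 0, ring 91/122 + 31/122 = 1, arm 91/122 + 0 = 91/122
asked cell (row2, sun) = -91/122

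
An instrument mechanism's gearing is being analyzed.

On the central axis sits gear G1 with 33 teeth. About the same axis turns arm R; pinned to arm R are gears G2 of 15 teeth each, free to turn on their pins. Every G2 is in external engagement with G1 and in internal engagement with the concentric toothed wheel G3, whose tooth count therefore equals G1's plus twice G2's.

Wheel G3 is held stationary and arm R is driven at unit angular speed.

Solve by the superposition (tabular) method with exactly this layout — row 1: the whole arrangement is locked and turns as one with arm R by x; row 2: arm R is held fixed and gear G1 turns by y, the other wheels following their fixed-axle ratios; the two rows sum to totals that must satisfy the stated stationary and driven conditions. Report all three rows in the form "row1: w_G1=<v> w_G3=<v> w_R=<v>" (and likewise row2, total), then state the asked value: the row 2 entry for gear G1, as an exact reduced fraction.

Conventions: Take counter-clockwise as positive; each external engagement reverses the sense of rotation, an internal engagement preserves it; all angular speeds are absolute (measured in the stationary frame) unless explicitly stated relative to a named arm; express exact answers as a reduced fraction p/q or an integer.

row1: w_G1=1 w_G3=1 w_R=1
row2: w_G1=21/11 w_G3=-1 w_R=0
total: w_G1=32/11 w_G3=0 w_R=1
asked value: 21/11

planetary set (33T centre, 15T on arm, 63T internal) — Willis relation
superposition row 1 [locked train]: every member turns x
row 2 — arm fixed, fixed-axis ratios: sun y, ring −(33/63)·y, arm 0
boundary: total ω_ring = x − (33/63)·y = 0 and total ω_arm = x = 1  ⇒  y = 21/11, x = 1
row 2 ring = −(33/63)·21/11 = -1
totals (row 1 + row 2): sun 1 + 21/11 = 32/11, ring 1 + (-1) = 0, arm 1 + 0 = 1
asked cell (row2, sun) = 21/11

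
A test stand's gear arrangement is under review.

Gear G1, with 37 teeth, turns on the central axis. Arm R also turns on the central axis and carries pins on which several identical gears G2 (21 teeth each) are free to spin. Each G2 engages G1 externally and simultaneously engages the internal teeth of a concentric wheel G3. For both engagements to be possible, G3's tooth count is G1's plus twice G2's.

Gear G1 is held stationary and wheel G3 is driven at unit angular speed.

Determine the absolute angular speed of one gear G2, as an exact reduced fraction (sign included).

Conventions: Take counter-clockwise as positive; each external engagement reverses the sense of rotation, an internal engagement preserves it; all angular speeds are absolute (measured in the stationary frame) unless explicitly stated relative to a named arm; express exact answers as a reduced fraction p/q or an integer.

planetary set (37T centre, 21T on arm, 79T internal) — Willis relation
ring teeth: 37 + 2·21 = 79
37(ω_sun−ω_arm) = −79(ω_ring−ω_arm),  ω_sun = 0, ω_ring = 1
37(0−ω_arm) = −79(1−ω_arm)  ⇒  116·ω_arm = 79  ⇒  ω_arm = 79/116
sun–planet mesh: 37·(0−79/116) = −21·(ω_p−ω_arm)  ⇒  ω_p−ω_arm = 2923/2436
ω_p = 79/116 + 2923/2436 = 79/42
exact speed ratio = 79/42

79/42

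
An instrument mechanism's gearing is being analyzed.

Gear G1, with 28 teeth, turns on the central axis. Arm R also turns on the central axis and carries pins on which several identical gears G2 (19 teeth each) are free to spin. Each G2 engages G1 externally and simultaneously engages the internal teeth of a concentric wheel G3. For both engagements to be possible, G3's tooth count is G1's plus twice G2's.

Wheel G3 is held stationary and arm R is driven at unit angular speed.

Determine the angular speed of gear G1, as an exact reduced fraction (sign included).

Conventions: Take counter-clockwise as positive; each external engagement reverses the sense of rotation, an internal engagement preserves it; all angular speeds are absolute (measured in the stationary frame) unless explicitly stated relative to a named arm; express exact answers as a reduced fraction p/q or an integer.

47/14

planetary set (28T centre, 19T on arm, 66T internal) — Willis relation
ring teeth: 28 + 2·19 = 66
28(ω_sun−ω_arm) = −66(ω_ring−ω_arm),  ω_ring = 0, ω_arm = 1
ω_sun = 1 − (66/28)(0−1) = 47/14
exact speed ratio = 47/14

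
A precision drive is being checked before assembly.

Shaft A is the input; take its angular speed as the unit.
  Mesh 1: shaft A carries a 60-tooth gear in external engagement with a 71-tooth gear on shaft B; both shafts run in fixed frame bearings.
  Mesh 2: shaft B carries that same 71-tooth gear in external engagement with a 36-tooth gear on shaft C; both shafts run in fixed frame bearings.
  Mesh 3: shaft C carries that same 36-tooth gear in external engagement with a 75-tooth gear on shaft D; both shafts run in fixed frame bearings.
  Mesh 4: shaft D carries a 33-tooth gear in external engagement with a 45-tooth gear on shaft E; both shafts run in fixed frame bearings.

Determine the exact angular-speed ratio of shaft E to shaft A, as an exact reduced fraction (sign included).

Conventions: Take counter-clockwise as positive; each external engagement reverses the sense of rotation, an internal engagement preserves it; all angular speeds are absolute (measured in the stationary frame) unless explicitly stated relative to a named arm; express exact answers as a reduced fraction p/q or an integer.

class = fixed-axis compound train [4 meshes; 4 ratios multiply, 4 sense flips]
mesh 1 [60T→71T]: running ratio 60/71, sense −
mesh 2 [71T→36T]: running ratio 5/3, sense +
mesh 3 [36T→75T]: running ratio 4/5, sense −
mesh 4 [33T→45T]: running ratio 44/75, sense +
ω_out/ω_in = 44/75

44/75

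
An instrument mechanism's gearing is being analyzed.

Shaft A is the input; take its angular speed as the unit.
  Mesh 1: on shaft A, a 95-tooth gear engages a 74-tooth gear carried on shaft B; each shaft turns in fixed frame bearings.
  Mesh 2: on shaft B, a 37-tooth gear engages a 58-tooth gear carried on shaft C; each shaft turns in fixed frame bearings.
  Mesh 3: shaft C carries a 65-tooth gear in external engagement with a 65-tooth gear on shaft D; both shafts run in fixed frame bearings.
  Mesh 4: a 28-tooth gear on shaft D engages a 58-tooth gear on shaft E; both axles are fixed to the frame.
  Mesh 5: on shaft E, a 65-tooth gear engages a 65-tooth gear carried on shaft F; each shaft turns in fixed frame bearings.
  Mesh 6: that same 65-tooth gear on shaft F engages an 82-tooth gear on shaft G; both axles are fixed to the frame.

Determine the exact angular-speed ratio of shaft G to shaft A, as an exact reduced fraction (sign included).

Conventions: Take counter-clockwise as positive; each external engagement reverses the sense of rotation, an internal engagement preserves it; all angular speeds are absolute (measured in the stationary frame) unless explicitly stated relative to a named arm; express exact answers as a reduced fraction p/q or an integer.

43225/137924

class = fixed-axis compound train [6 meshes; 6 ratios multiply, 6 sense flips]
mesh 1 [95T→74T]: running ratio 95/74, sense −
mesh 2 [37T→58T]: running ratio 95/116, sense +
mesh 3 [65T→65T]: running ratio 95/116, sense −
mesh 4 [28T→58T]: running ratio 665/1682, sense +
mesh 5 [65T→65T]: running ratio 665/1682, sense −
mesh 6 [65T→82T]: running ratio 43225/137924, sense +
ω_out/ω_in = 43225/137924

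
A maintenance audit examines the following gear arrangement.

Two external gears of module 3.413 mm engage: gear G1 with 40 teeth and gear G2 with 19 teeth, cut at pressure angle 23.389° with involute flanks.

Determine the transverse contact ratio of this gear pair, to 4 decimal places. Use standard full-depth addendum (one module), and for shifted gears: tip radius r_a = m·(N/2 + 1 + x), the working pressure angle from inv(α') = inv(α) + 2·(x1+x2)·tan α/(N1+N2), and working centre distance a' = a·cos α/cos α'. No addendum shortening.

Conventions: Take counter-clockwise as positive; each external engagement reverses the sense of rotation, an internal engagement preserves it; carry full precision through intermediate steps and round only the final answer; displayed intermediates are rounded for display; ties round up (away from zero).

1.5048

topology: single-mesh involute geometry — m = 3.413, 40T/19T pair
base radii: r_b1 = 62.651134, r_b2 = 29.759289
tip radii: r_a1 = 71.673000, r_a2 = 35.836500
no profile shift: α' = α, a' = a
action lengths: √(r_a1²−r_b1²) = 34.811698, √(r_a2²−r_b2²) = 19.965958
base pitch p_b = π·m·cos α = 9.841217
CR = (34.811698 + 19.965958 − 100.683500·sin 23.38900°)/9.841217 = 1.504809
contact ratio ≈ 1.5048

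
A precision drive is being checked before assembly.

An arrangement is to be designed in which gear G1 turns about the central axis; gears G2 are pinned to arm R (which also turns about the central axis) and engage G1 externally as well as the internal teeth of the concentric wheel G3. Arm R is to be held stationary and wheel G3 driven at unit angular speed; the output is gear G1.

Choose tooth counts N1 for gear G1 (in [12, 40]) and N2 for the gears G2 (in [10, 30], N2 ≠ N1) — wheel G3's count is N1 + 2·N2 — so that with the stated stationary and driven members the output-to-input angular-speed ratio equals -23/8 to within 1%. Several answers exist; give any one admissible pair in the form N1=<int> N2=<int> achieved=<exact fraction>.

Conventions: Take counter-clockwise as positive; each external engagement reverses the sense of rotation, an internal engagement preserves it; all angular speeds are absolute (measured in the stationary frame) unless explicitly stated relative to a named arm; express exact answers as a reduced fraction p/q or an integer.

N1=16 N2=15 achieved=-23/8

planetary set to be sized for -23/8 (Willis relation)
Willis with ω_arm = 0: ω_sun/ω_ring = −N3/N1; set equal to -23/8  ⇒  N3/N1 = −(-23/8) = 23/8
N3 = N1 + 2·N2  ⇒  N2/N1 = (N3/N1 − 1)/2 = (23/8 − 1)/2 = 15/16
smallest multiple with N1 ≥ 12 and N2 ≥ 10: k = 1  ⇒  N1 = 1·16 = 16, N2 = 1·15 = 15 (N1 ≤ 40, N2 ≤ 30, N2 ≠ N1 ✓), N3 = 16 + 2·15 = 46
check: −N3/N1 with N1 = 16, N3 = 46 gives -23/8; |achieved − target| = 0 ≤ 23/800 ✓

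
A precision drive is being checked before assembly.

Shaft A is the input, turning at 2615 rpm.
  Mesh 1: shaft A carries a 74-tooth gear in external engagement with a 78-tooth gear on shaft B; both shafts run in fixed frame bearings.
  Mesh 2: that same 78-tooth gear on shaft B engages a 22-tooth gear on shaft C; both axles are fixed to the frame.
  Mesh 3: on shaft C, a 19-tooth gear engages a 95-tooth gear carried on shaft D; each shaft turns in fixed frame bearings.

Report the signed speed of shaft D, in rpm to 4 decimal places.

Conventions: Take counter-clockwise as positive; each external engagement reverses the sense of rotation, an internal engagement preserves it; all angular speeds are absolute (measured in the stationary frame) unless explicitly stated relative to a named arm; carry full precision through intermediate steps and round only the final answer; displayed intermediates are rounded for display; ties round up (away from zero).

recognized (4 fixed axles, 3 meshes): fixed-axis compound train
mesh 1 [74T→78T]: ω = 2615.0000×74/78 = 2480.8974 rpm, sense flips to −
mesh 2 [78T→22T]: ω = 2480.8974×78/22 = 8795.9091 rpm, sense flips to +
mesh 3 [19T→95T]: ω = 8795.9091×19/95 = 1759.1818 rpm, sense flips to −
signed output speed = -1759.1818 rpm

-1759.1818 rpm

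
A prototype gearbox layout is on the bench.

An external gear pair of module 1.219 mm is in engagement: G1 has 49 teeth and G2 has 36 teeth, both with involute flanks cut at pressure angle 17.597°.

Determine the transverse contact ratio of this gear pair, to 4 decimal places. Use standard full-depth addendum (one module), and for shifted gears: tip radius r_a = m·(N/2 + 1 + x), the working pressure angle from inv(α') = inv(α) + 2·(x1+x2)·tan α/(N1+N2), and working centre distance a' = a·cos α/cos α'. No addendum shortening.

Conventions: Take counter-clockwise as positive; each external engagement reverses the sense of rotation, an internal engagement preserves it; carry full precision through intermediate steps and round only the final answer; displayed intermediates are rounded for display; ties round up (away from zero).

recognized (one external pair, fixed centres): single-mesh tooth geometry, m = 1.219, N1 = 49, N2 = 36
base radii: r_b1 = 28.467989, r_b2 = 20.915257
tip radii: r_a1 = 31.084500, r_a2 = 23.161000
no profile shift: α' = α, a' = a
action lengths: √(r_a1²−r_b1²) = 12.482779, √(r_a2²−r_b2²) = 9.949068
base pitch p_b = π·m·cos α = 3.650401
CR = (12.482779 + 9.949068 − 51.807500·sin 17.59700°)/3.650401 = 1.854427
contact ratio ≈ 1.8544

1.8544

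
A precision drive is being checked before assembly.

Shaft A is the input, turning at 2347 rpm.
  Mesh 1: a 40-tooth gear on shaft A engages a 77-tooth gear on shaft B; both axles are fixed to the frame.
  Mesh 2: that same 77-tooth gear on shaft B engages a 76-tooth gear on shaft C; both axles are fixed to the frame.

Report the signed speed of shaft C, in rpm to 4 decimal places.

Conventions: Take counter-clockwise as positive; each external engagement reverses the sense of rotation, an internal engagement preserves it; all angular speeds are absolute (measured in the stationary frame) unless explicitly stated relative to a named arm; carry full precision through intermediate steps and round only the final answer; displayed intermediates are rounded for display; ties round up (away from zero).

topology: fixed-axis compound train — 2 meshes, A→C
mesh 1 [40T→77T]: ω = 2347.0000×40/77 = 1219.2208 rpm, sense flips to −
mesh 2 [77T→76T]: ω = 1219.2208×77/76 = 1235.2632 rpm, sense flips to +
signed output speed = +1235.2632 rpm

+1235.2632 rpm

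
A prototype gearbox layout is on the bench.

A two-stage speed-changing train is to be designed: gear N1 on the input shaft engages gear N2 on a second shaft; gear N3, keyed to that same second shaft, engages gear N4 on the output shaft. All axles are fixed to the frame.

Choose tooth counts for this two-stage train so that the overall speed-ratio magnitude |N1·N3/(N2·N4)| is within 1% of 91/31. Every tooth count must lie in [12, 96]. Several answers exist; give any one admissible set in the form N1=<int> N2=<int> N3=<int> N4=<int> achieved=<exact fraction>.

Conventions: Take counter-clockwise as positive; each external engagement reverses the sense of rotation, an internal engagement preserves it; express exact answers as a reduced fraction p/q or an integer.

N1=12 N2=31 N3=91 N4=12 achieved=91/31

2-stage fixed-axis compound train for ratio 91/31
target = 91/31 in lowest terms: an exact hit needs N1·N3 = k·91 and N2·N4 = k·31 for one integer k, every count in [12, 96]; additionally prefer no 1:1 stage (N1 ≠ N2, N3 ≠ N4)
k = 1…11: no 1:1-free in-range split of k·91 and k·31 into factor pairs; take k = 12
k = 12: N1·N3 = 1092 = 12·91, N2·N4 = 372 = 31·12
achieved = 12·91/(31·12) = 91/31; |achieved − target| = 0 ≤ 91/3100 ✓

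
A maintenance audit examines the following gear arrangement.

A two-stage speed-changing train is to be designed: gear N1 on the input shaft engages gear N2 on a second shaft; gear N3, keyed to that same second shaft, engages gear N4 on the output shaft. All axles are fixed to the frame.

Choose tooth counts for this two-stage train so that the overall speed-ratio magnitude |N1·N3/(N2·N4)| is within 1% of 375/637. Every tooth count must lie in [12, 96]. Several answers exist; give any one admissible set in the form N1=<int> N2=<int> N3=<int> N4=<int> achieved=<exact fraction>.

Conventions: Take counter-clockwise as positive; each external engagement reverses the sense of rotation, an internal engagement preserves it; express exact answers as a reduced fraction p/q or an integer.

N1=15 N2=13 N3=25 N4=49 achieved=375/637

topology: fixed-axis compound train — 2 stages, target 375/637
target = 375/637 in lowest terms: an exact hit needs N1·N3 = k·375 and N2·N4 = k·637 for one integer k, every count in [12, 96]; additionally prefer no 1:1 stage (N1 ≠ N2, N3 ≠ N4)
k = 1: N1·N3 = 375 = 15·25, N2·N4 = 637 = 13·49
achieved = 15·25/(13·49) = 375/637; |achieved − target| = 0 ≤ 15/2548 ✓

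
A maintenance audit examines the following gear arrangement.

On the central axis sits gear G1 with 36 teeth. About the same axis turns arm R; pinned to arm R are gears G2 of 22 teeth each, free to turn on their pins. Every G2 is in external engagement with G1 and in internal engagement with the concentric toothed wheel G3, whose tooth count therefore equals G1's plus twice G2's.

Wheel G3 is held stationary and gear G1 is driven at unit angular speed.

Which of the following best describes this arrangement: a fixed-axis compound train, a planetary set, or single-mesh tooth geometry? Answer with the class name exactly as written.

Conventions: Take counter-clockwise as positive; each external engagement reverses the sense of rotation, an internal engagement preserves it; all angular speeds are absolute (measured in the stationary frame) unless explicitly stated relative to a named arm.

planetary set

planetary set (36T centre, 22T on arm, 80T internal) — Willis relation
classification: planetary set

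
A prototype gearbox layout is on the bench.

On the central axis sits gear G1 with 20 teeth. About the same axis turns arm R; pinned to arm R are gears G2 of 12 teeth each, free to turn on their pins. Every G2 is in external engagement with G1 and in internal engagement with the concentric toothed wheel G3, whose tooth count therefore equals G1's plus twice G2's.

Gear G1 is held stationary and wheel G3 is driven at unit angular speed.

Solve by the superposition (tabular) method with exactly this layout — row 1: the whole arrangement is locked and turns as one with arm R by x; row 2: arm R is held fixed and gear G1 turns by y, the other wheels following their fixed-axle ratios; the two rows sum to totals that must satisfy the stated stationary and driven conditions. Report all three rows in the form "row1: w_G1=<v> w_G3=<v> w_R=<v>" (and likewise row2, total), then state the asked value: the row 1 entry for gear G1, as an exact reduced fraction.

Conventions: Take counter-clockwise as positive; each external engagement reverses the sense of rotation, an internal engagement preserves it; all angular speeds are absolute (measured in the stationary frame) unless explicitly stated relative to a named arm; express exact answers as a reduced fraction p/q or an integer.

class = planetary set [G3 = 20+2·12 = 44; Willis about the carrier]
row 1: whole set turns with the arm by x
row 2: sun turns y, ring = −(20/44)·y, arm 0
boundary: total ω_sun = x + y = 0 and total ω_ring = x − (20/44)·y = 1  ⇒  y = -11/16, x = 11/16
row 2 ring = −(20/44)·(-11/16) = 5/16
totals (row 1 + row 2): sun 11/16 + (-11/16) = 0, ring 11/16 + 5/16 = 1, arm 11/16 + 0 = 11/16
asked cell (row1, sun) = 11/16

row1: w_G1=11/16 w_G3=11/16 w_R=11/16
row2: w_G1=-11/16 w_G3=5/16 w_R=0
total: w_G1=0 w_G3=1 w_R=11/16
asked value: 11/16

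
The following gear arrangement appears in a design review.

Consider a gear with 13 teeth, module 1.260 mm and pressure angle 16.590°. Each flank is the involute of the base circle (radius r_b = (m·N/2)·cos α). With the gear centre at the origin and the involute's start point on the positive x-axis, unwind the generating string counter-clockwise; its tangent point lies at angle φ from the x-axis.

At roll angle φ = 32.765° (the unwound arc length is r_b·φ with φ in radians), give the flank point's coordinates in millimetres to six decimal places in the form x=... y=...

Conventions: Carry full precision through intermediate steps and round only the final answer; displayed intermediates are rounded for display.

x=9.029440 y=0.473468

topology: single-mesh involute geometry — m = 1.260, N = 13
pitch radius r_p = m·N/2 = 1.260·13/2 = 8.190000
base radius r_b = r_p·cos α = 8.190000·cos 16.590° = 7.849070
roll angle φ = 32.765° = 0.57185713 rad
x = r_b·(cos φ + φ·sin φ) = 9.029440
y = r_b·(sin φ − φ·cos φ) = 0.473468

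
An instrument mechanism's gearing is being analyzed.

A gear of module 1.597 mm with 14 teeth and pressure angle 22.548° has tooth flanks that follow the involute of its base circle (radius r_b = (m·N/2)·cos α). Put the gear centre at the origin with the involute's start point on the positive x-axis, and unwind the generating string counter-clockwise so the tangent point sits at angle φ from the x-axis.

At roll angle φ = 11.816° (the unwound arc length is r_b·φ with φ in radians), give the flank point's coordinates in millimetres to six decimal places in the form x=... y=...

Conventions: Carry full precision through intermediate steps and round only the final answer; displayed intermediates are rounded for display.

x=10.541683 y=0.030057

single-mesh involute tooth geometry (14T wheel at module 1.597)
pitch radius r_p = m·N/2 = 1.597·14/2 = 11.179000
base radius r_b = r_p·cos α = 11.179000·cos 22.548° = 10.324462
roll angle φ = 11.816° = 0.20622810 rad
x = r_b·(cos φ + φ·sin φ) = 10.541683
y = r_b·(sin φ − φ·cos φ) = 0.030057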